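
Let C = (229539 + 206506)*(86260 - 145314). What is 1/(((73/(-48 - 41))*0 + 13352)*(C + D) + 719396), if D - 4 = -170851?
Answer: -1/343818969923108 ≈ -2.9085e-15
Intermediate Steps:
D = -170847 (D = 4 - 170851 = -170847)
C = -25750201430 (C = 436045*(-59054) = -25750201430)
1/(((73/(-48 - 41))*0 + 13352)*(C + D) + 719396) = 1/(((73/(-48 - 41))*0 + 13352)*(-25750201430 - 170847) + 719396) = 1/(((73/(-89))*0 + 13352)*(-25750372277) + 719396) = 1/(((73*(-1/89))*0 + 13352)*(-25750372277) + 719396) = 1/((-73/89*0 + 13352)*(-25750372277) + 719396) = 1/((0 + 13352)*(-25750372277) + 719396) = 1/(13352*(-25750372277) + 719396) = 1/(-343818970642504 + 719396) = 1/(-343818969923108) = -1/343818969923108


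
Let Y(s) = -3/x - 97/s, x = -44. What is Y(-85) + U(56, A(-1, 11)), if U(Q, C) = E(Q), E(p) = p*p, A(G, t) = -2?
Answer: 11733163/3740 ≈ 3137.2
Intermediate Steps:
E(p) = p**2
U(Q, C) = Q**2
Y(s) = 3/44 - 97/s (Y(s) = -3/(-44) - 97/s = -3*(-1/44) - 97/s = 3/44 - 97/s)
Y(-85) + U(56, A(-1, 11)) = (3/44 - 97/(-85)) + 56**2 = (3/44 - 97*(-1/85)) + 3136 = (3/44 + 97/85) + 3136 = 4523/3740 + 3136 = 11733163/3740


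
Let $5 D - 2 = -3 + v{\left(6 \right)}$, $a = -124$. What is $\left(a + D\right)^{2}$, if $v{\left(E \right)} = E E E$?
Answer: $6561$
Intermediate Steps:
$v{\left(E \right)} = E^{3}$ ($v{\left(E \right)} = E^{2} E = E^{3}$)
$D = 43$ ($D = \frac{2}{5} + \frac{-3 + 6^{3}}{5} = \frac{2}{5} + \frac{-3 + 216}{5} = \frac{2}{5} + \frac{1}{5} \cdot 213 = \frac{2}{5} + \frac{213}{5} = 43$)
$\left(a + D\right)^{2} = \left(-124 + 43\right)^{2} = \left(-81\right)^{2} = 6561$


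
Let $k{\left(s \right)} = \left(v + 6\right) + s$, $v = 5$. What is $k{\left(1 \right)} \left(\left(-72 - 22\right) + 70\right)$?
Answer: $-288$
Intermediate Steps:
$k{\left(s \right)} = 11 + s$ ($k{\left(s \right)} = \left(5 + 6\right) + s = 11 + s$)
$k{\left(1 \right)} \left(\left(-72 - 22\right) + 70\right) = \left(11 + 1\right) \left(\left(-72 - 22\right) + 70\right) = 12 \left(\left(-72 - 22\right) + 70\right) = 12 \left(-94 + 70\right) = 12 \left(-24\right) = -288$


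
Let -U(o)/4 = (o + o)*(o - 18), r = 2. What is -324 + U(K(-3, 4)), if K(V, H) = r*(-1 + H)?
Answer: 252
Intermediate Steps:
K(V, H) = -2 + 2*H (K(V, H) = 2*(-1 + H) = -2 + 2*H)
U(o) = -8*o*(-18 + o) (U(o) = -4*(o + o)*(o - 18) = -4*2*o*(-18 + o) = -8*o*(-18 + o))
-324 + U(K(-3, 4)) = -324 + 8*(-2 + 2*4)*(18 - (-2 + 2*4)) = -324 + 8*(-2 + 8)*(18 - (-2 + 8)) = -324 + 8*6*(18 - 1*6) = -324 + 8*6*(18 - 6) = -324 + 8*6*12 = -324 + 576 = 252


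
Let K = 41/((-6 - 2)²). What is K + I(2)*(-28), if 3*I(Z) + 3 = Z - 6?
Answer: 12667/192 ≈ 65.974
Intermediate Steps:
I(Z) = -3 + Z/3 (I(Z) = -1 + (Z - 6)/3 = -1 + (-6 + Z)/3 = -1 + (-2 + Z/3) = -3 + Z/3)
K = 41/64 (K = 41/((-8)²) = 41/64 ≈ 0.64063)
K + I(2)*(-28) = 41/64 + (-3 + (⅓)*2)*(-28) = 41/64 + (-3 + ⅔)*(-28) = 41/64 - 7/3*(-28) = 41/64 + 196/3 = 12667/192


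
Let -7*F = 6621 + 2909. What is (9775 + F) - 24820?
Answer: -114845/7 ≈ -16406.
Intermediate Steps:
F = -9530/7 (F = -(6621 + 2909)/7 = -⅐*9530 = -9530/7 ≈ -1361.4)
(9775 + F) - 24820 = (9775 - 9530/7) - 24820 = 58895/7 - 24820 = -114845/7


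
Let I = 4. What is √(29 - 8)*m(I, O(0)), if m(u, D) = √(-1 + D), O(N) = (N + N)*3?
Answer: I*√21 ≈ 4.5826*I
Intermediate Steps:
O(N) = 6*N (O(N) = (2*N)*3 = 6*N)
√(29 - 8)*m(I, O(0)) = √(29 - 8)*√(-1 + 6*0) = √21*√(-1 + 0) = √21*√(-1) = √21*I = I*√21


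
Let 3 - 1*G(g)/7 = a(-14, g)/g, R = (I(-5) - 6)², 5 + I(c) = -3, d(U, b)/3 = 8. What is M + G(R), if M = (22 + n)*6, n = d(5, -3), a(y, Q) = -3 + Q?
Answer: 8123/28 ≈ 290.11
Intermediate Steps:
d(U, b) = 24 (d(U, b) = 3*8 = 24)
I(c) = -8 (I(c) = -5 - 3 = -8)
n = 24
R = 196 (R = (-8 - 6)² = (-14)² = 196)
G(g) = 21 - 7*(-3 + g)/g
M = 276 (M = (22 + 24)*6 = 46*6 = 276)
M + G(R) = 276 + (14 + 21/196) = 276 + (14 + 21*(1/196)) = 276 + (14 + 3/28) = 276 + 395/28 = 8123/28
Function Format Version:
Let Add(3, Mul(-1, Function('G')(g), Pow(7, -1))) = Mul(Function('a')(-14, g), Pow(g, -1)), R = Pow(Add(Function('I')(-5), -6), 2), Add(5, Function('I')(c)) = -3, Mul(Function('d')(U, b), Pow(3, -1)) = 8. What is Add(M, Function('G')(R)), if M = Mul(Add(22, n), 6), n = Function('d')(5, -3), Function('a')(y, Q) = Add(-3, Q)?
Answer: Rational(8123, 28) ≈ 290.11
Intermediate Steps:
Function('d')(U, b) = 24 (Function('d')(U, b) = Mul(3, 8) = 24)
Function('I')(c) = -8 (Function('I')(c) = Add(-5, -3) = -8)
n = 24
R = 196 (R = Pow(Add(-8, -6), 2) = Pow(-14, 2) = 196)
Function('G')(g) = Add(21, Mul(-7, Pow(g, -1), Add(-3, g))) (Function('G')(g) = Add(21, Mul(-7, Mul(Add(-3, g), Pow(g, -1)))) = Add(21, Mul(-7, Mul(Pow(g, -1), Add(-3, g)))) = Add(21, Mul(-7, Pow(g, -1), Add(-3, g))))
M = 276 (M = Mul(Add(22, 24), 6) = Mul(46, 6) = 276)
Add(M, Function('G')(R)) = Add(276, Add(14, Mul(21, Pow(196, -1)))) = Add(276, Add(14, Mul(21, Rational(1, 196)))) = Add(276, Add(14, Rational(3, 28))) = Add(276, Rational(395, 28)) = Rational(8123, 28)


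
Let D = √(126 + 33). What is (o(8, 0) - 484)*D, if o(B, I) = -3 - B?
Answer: -495*√159 ≈ -6241.7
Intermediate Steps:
D = √159 ≈ 12.610
(o(8, 0) - 484)*D = ((-3 - 1*8) - 484)*√159 = ((-3 - 8) - 484)*√159 = (-11 - 484)*√159 = -495*√159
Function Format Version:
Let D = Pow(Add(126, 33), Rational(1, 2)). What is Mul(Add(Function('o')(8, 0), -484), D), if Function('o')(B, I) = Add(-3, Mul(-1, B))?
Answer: Mul(-495, Pow(159, Rational(1, 2))) ≈ -6241.7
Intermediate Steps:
D = Pow(159, Rational(1, 2)) ≈ 12.610
Mul(Add(Function('o')(8, 0), -484), D) = Mul(Add(Add(-3, Mul(-1, 8)), -484), Pow(159, Rational(1, 2))) = Mul(Add(Add(-3, -8), -484), Pow(159, Rational(1, 2))) = Mul(Add(-11, -484), Pow(159, Rational(1, 2))) = Mul(-495, Pow(159, Rational(1, 2)))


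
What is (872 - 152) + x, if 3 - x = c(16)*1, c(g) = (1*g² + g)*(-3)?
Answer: 1539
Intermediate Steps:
c(g) = -3*g - 3*g² (c(g) = (g² + g)*(-3) = (g + g²)*(-3) = -3*g - 3*g²)
x = 819 (x = 3 - (-3*16*(1 + 16)) = 3 - (-3*16*17) = 3 - (-816) = 3 - 1*(-816) = 3 + 816 = 819)
(872 - 152) + x = (872 - 152) + 819 = 720 + 819 = 1539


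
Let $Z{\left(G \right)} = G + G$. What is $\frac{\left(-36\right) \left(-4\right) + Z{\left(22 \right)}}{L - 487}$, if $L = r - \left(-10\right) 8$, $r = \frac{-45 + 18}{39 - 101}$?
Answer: $- \frac{11656}{25207} \approx -0.46241$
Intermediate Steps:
$Z{\left(G \right)} = 2 G$
$r = \frac{27}{62}$ ($r = - \frac{27}{-62} = \left(-27\right) \left(- \frac{1}{62}\right) = \frac{27}{62} \approx 0.43548$)
$L = \frac{4987}{62}$ ($L = \frac{27}{62} - \left(-10\right) 8 = \frac{27}{62} - -80 = \frac{27}{62} + 80 = \frac{4987}{62} \approx 80.435$)
$\frac{\left(-36\right) \left(-4\right) + Z{\left(22 \right)}}{L - 487} = \frac{\left(-36\right) \left(-4\right) + 2 \cdot 22}{\frac{4987}{62} - 487} = \frac{144 + 44}{- \frac{25207}{62}} = 188 \left(- \frac{62}{25207}\right) = - \frac{11656}{25207}$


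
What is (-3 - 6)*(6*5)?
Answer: -270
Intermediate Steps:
(-3 - 6)*(6*5) = -9*30 = -270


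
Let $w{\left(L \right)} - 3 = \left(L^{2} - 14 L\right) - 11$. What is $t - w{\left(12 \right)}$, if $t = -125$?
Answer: $-93$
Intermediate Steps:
$w{\left(L \right)} = -8 + L^{2} - 14 L$ ($w{\left(L \right)} = 3 - \left(11 - L^{2} + 14 L\right) = -8 + L^{2} - 14 L$)
$t - w{\left(12 \right)} = -125 - \left(-8 + 12^{2} - 168\right) = -125 - \left(-8 + 144 - 168\right) = -125 - -32 = -125 + 32 = -93$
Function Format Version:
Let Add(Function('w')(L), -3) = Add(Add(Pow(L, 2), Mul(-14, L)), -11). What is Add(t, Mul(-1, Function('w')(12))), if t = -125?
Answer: -93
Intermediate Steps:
Function('w')(L) = Add(-8, Pow(L, 2), Mul(-14, L)) (Function('w')(L) = Add(3, Add(Add(Pow(L, 2), Mul(-14, L)), -11)) = Add(3, Add(-11, Pow(L, 2), Mul(-14, L))) = Add(-8, Pow(L, 2), Mul(-14, L)))
Add(t, Mul(-1, Function('w')(12))) = Add(-125, Mul(-1, Add(-8, Pow(12, 2), Mul(-14, 12)))) = Add(-125, Mul(-1, Add(-8, 144, -168))) = Add(-125, Mul(-1, -32)) = Add(-125, 32) = -93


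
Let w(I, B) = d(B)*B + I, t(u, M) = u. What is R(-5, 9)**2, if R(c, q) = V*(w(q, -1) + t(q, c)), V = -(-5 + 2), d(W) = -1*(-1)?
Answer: 2601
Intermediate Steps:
d(W) = 1
w(I, B) = B + I (w(I, B) = 1*B + I = B + I)
V = 3 (V = -1*(-3) = 3)
R(c, q) = -3 + 6*q (R(c, q) = 3*((-1 + q) + q) = 3*(-1 + 2*q) = -3 + 6*q)
R(-5, 9)**2 = (-3 + 6*9)**2 = (-3 + 54)**2 = 51**2 = 2601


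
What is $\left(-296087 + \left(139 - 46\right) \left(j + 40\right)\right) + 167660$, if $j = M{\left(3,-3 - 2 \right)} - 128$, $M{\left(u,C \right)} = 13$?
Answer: $-135402$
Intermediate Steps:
$j = -115$ ($j = 13 - 128 = -115$)
$\left(-296087 + \left(139 - 46\right) \left(j + 40\right)\right) + 167660 = \left(-296087 + \left(139 - 46\right) \left(-115 + 40\right)\right) + 167660 = \left(-296087 + 93 \left(-75\right)\right) + 167660 = \left(-296087 - 6975\right) + 167660 = -303062 + 167660 = -135402$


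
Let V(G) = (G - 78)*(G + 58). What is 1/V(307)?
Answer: 1/83585 ≈ 1.1964e-5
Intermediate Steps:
V(G) = (-78 + G)*(58 + G)
1/V(307) = 1/(-4524 + 307**2 - 20*307) = 1/(-4524 + 94249 - 6140) = 1/83585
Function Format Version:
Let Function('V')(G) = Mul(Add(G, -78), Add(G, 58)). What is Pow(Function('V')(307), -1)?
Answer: Rational(1, 83585) ≈ 1.1964e-5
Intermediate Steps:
Function('V')(G) = Mul(Add(-78, G), Add(58, G))
Pow(Function('V')(307), -1) = Pow(Add(-4524, Pow(307, 2), Mul(-20, 307)), -1) = Pow(Add(-4524, 94249, -6140), -1) = Pow(83585, -1) = Rational(1, 83585)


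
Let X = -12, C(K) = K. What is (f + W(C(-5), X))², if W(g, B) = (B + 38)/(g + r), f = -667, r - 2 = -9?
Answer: 16120225/36 ≈ 4.4778e+5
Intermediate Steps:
r = -7 (r = 2 - 9 = -7)
W(g, B) = (38 + B)/(-7 + g) (W(g, B) = (B + 38)/(g - 7) = (38 + B)/(-7 + g))
(f + W(C(-5), X))² = (-667 + (38 - 12)/(-7 - 5))² = (-667 + 26/(-12))² = (-667 - 1/12*26)² = (-667 - 13/6)² = (-4015/6)² = 16120225/36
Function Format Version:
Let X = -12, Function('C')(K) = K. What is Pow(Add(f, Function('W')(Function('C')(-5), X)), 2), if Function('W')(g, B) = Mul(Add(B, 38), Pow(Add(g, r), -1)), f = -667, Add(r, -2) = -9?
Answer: Rational(16120225, 36) ≈ 4.4778e+5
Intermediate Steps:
r = -7 (r = Add(2, -9) = -7)
Function('W')(g, B) = Mul(Pow(Add(-7, g), -1), Add(38, B)) (Function('W')(g, B) = Mul(Add(B, 38), Pow(Add(g, -7), -1)) = Mul(Add(38, B), Pow(Add(-7, g), -1)) = Mul(Pow(Add(-7, g), -1), Add(38, B)))
Pow(Add(f, Function('W')(Function('C')(-5), X)), 2) = Pow(Add(-667, Mul(Pow(Add(-7, -5), -1), Add(38, -12))), 2) = Pow(Add(-667, Mul(Pow(-12, -1), 26)), 2) = Pow(Add(-667, Mul(Rational(-1, 12), 26)), 2) = Pow(Add(-667, Rational(-13, 6)), 2) = Pow(Rational(-4015, 6), 2) = Rational(16120225, 36)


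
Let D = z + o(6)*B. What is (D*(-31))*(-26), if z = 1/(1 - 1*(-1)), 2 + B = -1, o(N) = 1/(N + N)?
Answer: 403/2 ≈ 201.50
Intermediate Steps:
o(N) = 1/(2*N)
B = -3 (B = -2 - 1 = -3)
z = ½ (z = 1/(1 + 1) = 1/2 = 1*(½) = ½ ≈ 0.50000)
D = ¼ (D = ½ + ((½)/6)*(-3) = ½ + ((½)*(⅙))*(-3) = ½ + (1/12)*(-3) = ½ - ¼ = ¼ ≈ 0.25000)
(D*(-31))*(-26) = ((¼)*(-31))*(-26) = -31/4*(-26) = 403/2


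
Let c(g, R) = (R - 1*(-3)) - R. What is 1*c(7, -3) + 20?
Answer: 23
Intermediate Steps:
c(g, R) = 3 (c(g, R) = (R + 3) - R = (3 + R) - R = 3)
1*c(7, -3) + 20 = 1*3 + 20 = 3 + 20 = 23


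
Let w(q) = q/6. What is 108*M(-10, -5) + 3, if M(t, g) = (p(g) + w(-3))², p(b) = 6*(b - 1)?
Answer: 143886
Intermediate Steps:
w(q) = q/6 (w(q) = q*(⅙) = q/6)
p(b) = -6 + 6*b (p(b) = 6*(-1 + b) = -6 + 6*b)
M(t, g) = (-13/2 + 6*g)² (M(t, g) = ((-6 + 6*g) + (⅙)*(-3))² = ((-6 + 6*g) - ½)² = (-13/2 + 6*g)²)
108*M(-10, -5) + 3 = 108*((-13 + 12*(-5))²/4) + 3 = 108*((-13 - 60)²/4) + 3 = 108*((¼)*(-73)²) + 3 = 108*((¼)*5329) + 3 = 108*(5329/4) + 3 = 143883 + 3 = 143886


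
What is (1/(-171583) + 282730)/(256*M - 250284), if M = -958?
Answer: -48511661589/85024867156 ≈ -0.57056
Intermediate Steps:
(1/(-171583) + 282730)/(256*M - 250284) = (1/(-171583) + 282730)/(256*(-958) - 250284) = (-1/171583 + 282730)/(-245248 - 250284) = (48511661589/171583)/(-495532) = (48511661589/171583)*(-1/495532) = -48511661589/85024867156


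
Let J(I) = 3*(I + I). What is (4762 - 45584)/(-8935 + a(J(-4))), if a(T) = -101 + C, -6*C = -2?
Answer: 122466/27107 ≈ 4.5179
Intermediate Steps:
C = ⅓ (C = -⅙*(-2) = ⅓ ≈ 0.33333)
J(I) = 6*I (J(I) = 3*(2*I) = 6*I)
a(T) = -302/3 (a(T) = -101 + ⅓ = -302/3)
(4762 - 45584)/(-8935 + a(J(-4))) = (4762 - 45584)/(-8935 - 302/3) = -40822/(-27107/3) = -40822*(-3/27107) = 122466/27107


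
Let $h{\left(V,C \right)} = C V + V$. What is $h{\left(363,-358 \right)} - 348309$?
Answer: $-477900$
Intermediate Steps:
$h{\left(V,C \right)} = V + C V$
$h{\left(363,-358 \right)} - 348309 = 363 \left(1 - 358\right) - 348309 = 363 \left(-357\right) - 348309 = -129591 - 348309 = -477900$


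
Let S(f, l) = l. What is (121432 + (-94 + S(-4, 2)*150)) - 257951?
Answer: -136313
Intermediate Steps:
(121432 + (-94 + S(-4, 2)*150)) - 257951 = (121432 + (-94 + 2*150)) - 257951 = (121432 + (-94 + 300)) - 257951 = (121432 + 206) - 257951 = 121638 - 257951 = -136313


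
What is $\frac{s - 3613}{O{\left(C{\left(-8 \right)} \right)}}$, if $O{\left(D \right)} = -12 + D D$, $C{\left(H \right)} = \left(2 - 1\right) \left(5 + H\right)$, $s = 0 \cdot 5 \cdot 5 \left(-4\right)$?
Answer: $\frac{3613}{3} \approx 1204.3$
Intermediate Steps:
$s = 0$ ($s = 0 \cdot 25 \left(-4\right) = 0 \left(-4\right) = 0$)
$C{\left(H \right)} = 5 + H$ ($C{\left(H \right)} = 1 \left(5 + H\right) = 5 + H$)
$O{\left(D \right)} = -12 + D^{2}$
$\frac{s - 3613}{O{\left(C{\left(-8 \right)} \right)}} = \frac{0 - 3613}{-12 + \left(5 - 8\right)^{2}} = \frac{0 - 3613}{-12 + \left(-3\right)^{2}} = - \frac{3613}{-12 + 9} = - \frac{3613}{-3} = \left(-3613\right) \left(- \frac{1}{3}\right) = \frac{3613}{3}$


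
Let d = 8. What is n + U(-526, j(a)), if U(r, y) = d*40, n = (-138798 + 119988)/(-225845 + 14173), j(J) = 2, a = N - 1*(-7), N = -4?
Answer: 33876925/105836 ≈ 320.09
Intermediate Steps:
a = 3 (a = -4 - 1*(-7) = -4 + 7 = 3)
n = 9405/105836 (n = -18810/(-211672) = -18810*(-1/211672) = 9405/105836 ≈ 0.088864)
U(r, y) = 320 (U(r, y) = 8*40 = 320)
n + U(-526, j(a)) = 9405/105836 + 320 = 33876925/105836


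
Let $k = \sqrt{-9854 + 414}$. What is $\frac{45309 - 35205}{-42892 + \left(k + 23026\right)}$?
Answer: $- \frac{50181516}{98666849} - \frac{10104 i \sqrt{590}}{98666849} \approx -0.5086 - 0.0024874 i$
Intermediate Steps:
$k = 4 i \sqrt{590}$ ($k = \sqrt{-9440} = 4 i \sqrt{590} \approx 97.16 i$)
$\frac{45309 - 35205}{-42892 + \left(k + 23026\right)} = \frac{45309 - 35205}{-42892 + \left(4 i \sqrt{590} + 23026\right)} = \frac{10104}{-42892 + \left(23026 + 4 i \sqrt{590}\right)} = \frac{10104}{-19866 + 4 i \sqrt{590}}$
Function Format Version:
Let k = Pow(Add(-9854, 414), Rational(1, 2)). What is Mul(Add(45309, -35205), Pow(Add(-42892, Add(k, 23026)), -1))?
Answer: Add(Rational(-50181516, 98666849), Mul(Rational(-10104, 98666849), I, Pow(590, Rational(1, 2)))) ≈ Add(-0.50860, Mul(-0.0024874, I))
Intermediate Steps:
k = Mul(4, I, Pow(590, Rational(1, 2))) (k = Pow(-9440, Rational(1, 2)) = Mul(4, I, Pow(590, Rational(1, 2))) ≈ Mul(97.160, I))
Mul(Add(45309, -35205), Pow(Add(-42892, Add(k, 23026)), -1)) = Mul(Add(45309, -35205), Pow(Add(-42892, Add(Mul(4, I, Pow(590, Rational(1, 2))), 23026)), -1)) = Mul(10104, Pow(Add(-42892, Add(23026, Mul(4, I, Pow(590, Rational(1, 2))))), -1)) = Mul(10104, Pow(Add(-19866, Mul(4, I, Pow(590, Rational(1, 2)))), -1))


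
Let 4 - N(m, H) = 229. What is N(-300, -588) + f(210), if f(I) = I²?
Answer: 43875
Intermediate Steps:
N(m, H) = -225 (N(m, H) = 4 - 1*229 = 4 - 229 = -225)
N(-300, -588) + f(210) = -225 + 210² = -225 + 44100 = 43875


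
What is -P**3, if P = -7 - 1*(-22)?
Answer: -3375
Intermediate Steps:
P = 15 (P = -7 + 22 = 15)
-P**3 = -1*15**3 = -1*3375 = -3375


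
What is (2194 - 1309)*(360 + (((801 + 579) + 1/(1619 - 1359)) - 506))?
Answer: 56788857/52 ≈ 1.0921e+6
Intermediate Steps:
(2194 - 1309)*(360 + (((801 + 579) + 1/(1619 - 1359)) - 506)) = 885*(360 + ((1380 + 1/260) - 506)) = 885*(360 + (358801/260 - 506)) = 885*(360 + 227241/260) = 885*(320841/260) = 56788857/52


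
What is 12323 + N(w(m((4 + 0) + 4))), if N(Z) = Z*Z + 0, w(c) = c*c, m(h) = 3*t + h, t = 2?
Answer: 50739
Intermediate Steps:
m(h) = 6 + h (m(h) = 3*2 + h = 6 + h)
w(c) = c**2
N(Z) = Z**2 (N(Z) = Z**2 + 0 = Z**2)
12323 + N(w(m((4 + 0) + 4))) = 12323 + ((6 + ((4 + 0) + 4))**2)**2 = 12323 + ((6 + (4 + 4))**2)**2 = 12323 + ((6 + 8)**2)**2 = 12323 + (14**2)**2 = 12323 + 196**2 = 12323 + 38416 = 50739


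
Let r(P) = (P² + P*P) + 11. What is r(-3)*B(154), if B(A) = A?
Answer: 4466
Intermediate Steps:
r(P) = 11 + 2*P² (r(P) = (P² + P²) + 11 = 2*P² + 11 = 11 + 2*P²)
r(-3)*B(154) = (11 + 2*(-3)²)*154 = (11 + 2*9)*154 = (11 + 18)*154 = 29*154 = 4466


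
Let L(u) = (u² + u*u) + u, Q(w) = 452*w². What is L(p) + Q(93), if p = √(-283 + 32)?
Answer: 3908846 + I*√251 ≈ 3.9088e+6 + 15.843*I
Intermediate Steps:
p = I*√251 (p = √(-251) = I*√251 ≈ 15.843*I)
L(u) = u + 2*u² (L(u) = (u² + u²) + u = 2*u² + u = u + 2*u²)
L(p) + Q(93) = (I*√251)*(1 + 2*(I*√251)) + 452*93² = (I*√251)*(1 + 2*I*√251) + 452*8649 = I*√251*(1 + 2*I*√251) + 3909348 = 3909348 + I*√251*(1 + 2*I*√251)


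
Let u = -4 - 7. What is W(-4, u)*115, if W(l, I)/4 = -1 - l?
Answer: 1380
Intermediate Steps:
u = -11
W(l, I) = -4 - 4*l (W(l, I) = 4*(-1 - l) = -4 - 4*l)
W(-4, u)*115 = (-4 - 4*(-4))*115 = (-4 + 16)*115 = 12*115 = 1380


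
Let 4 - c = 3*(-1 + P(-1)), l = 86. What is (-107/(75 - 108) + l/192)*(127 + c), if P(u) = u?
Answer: 177963/352 ≈ 505.58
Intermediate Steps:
c = 10 (c = 4 - 3*(-1 - 1) = 4 - 3*(-2) = 4 - 1*(-6) = 4 + 6 = 10)
(-107/(75 - 108) + l/192)*(127 + c) = (-107/(75 - 108) + 86/192)*(127 + 10) = (-107/(-33) + 86*(1/192))*137 = (-107*(-1/33) + 43/96)*137 = (107/33 + 43/96)*137 = (1299/352)*137 = 177963/352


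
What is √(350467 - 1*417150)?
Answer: I*√66683 ≈ 258.23*I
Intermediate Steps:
√(350467 - 1*417150) = √(350467 - 417150) = √(-66683) = I*√66683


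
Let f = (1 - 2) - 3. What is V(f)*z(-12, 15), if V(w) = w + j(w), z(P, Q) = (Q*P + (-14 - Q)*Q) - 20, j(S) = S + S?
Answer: 7620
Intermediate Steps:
j(S) = 2*S
z(P, Q) = -20 + P*Q + Q*(-14 - Q) (z(P, Q) = (P*Q + Q*(-14 - Q)) - 20 = -20 + P*Q + Q*(-14 - Q))
f = -4 (f = -1 - 3 = -4)
V(w) = 3*w (V(w) = w + 2*w = 3*w)
V(f)*z(-12, 15) = (3*(-4))*(-20 - 1*15² - 14*15 - 12*15) = -12*(-20 - 1*225 - 210 - 180) = -12*(-20 - 225 - 210 - 180) = -12*(-635) = 7620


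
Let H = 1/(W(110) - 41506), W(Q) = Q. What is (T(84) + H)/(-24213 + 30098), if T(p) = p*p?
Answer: 58418035/48723092 ≈ 1.1990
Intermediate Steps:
T(p) = p**2
H = -1/41396 (H = 1/(110 - 41506) = 1/(-41396) = -1/41396 ≈ -2.4157e-5)
(T(84) + H)/(-24213 + 30098) = (84**2 - 1/41396)/(-24213 + 30098) = (7056 - 1/41396)/5885 = (292090175/41396)*(1/5885) = 58418035/48723092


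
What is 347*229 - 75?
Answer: 79388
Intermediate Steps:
347*229 - 75 = 79463 - 75 = 79388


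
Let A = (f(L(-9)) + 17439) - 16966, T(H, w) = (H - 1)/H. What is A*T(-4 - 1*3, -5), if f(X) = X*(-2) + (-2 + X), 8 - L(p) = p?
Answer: 3632/7 ≈ 518.86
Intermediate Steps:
T(H, w) = (-1 + H)/H
L(p) = 8 - p
f(X) = -2 - X (f(X) = -2*X + (-2 + X) = -2 - X)
A = 454 (A = ((-2 - (8 - 1*(-9))) + 17439) - 16966 = ((-2 - (8 + 9)) + 17439) - 16966 = ((-2 - 1*17) + 17439) - 16966 = ((-2 - 17) + 17439) - 16966 = (-19 + 17439) - 16966 = 17420 - 16966 = 454)
A*T(-4 - 1*3, -5) = 454*((-1 + (-4 - 1*3))/(-4 - 1*3)) = 454*((-1 + (-4 - 3))/(-4 - 3)) = 454*((-1 - 7)/(-7)) = 454*(-1/7*(-8)) = 454*(8/7) = 3632/7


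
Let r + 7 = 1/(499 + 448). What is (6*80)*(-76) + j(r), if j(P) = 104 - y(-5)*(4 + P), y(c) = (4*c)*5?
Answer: -34732072/947 ≈ -36676.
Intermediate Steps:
y(c) = 20*c
r = -6628/947 (r = -7 + 1/(499 + 448) = -7 + 1/947 = -6628/947 ≈ -6.9989)
j(P) = 504 + 100*P (j(P) = 104 - 20*(-5)*(4 + P) = 104 - (-100)*(4 + P) = 104 - (-400 - 100*P) = 104 + (400 + 100*P) = 504 + 100*P)
(6*80)*(-76) + j(r) = (6*80)*(-76) + (504 + 100*(-6628/947)) = 480*(-76) + (504 - 662800/947) = -36480 - 185512/947 = -34732072/947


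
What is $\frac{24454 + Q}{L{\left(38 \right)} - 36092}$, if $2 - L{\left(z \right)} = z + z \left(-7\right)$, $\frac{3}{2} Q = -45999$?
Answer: $\frac{3106}{17931} \approx 0.17322$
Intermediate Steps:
$Q = -30666$ ($Q = \frac{2}{3} \left(-45999\right) = -30666$)
$L{\left(z \right)} = 2 + 6 z$ ($L{\left(z \right)} = 2 - \left(z + z \left(-7\right)\right) = 2 - \left(z - 7 z\right) = 2 - - 6 z = 2 + 6 z$)
$\frac{24454 + Q}{L{\left(38 \right)} - 36092} = \frac{24454 - 30666}{\left(2 + 6 \cdot 38\right) - 36092} = - \frac{6212}{\left(2 + 228\right) - 36092} = - \frac{6212}{230 - 36092} = - \frac{6212}{-35862} = \left(-6212\right) \left(- \frac{1}{35862}\right) = \frac{3106}{17931}$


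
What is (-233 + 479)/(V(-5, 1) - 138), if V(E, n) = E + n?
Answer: -123/71 ≈ -1.7324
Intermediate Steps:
(-233 + 479)/(V(-5, 1) - 138) = (-233 + 479)/((-5 + 1) - 138) = 246/(-4 - 138) = 246/(-142) = 246*(-1/142) = -123/71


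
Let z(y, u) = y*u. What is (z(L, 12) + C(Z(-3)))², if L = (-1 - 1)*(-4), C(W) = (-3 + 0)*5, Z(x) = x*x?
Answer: 6561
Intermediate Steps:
Z(x) = x²
C(W) = -15 (C(W) = -3*5 = -15)
L = 8 (L = -2*(-4) = 8)
z(y, u) = u*y
(z(L, 12) + C(Z(-3)))² = (12*8 - 15)² = (96 - 15)² = 81² = 6561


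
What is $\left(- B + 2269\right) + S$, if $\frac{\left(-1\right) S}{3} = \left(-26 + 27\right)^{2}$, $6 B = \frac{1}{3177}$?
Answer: $\frac{43194491}{19062} \approx 2266.0$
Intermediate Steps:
$B = \frac{1}{19062}$ ($B = \frac{1}{6 \cdot 3177} = \frac{1}{6} \cdot \frac{1}{3177} = \frac{1}{19062} \approx 5.246 \cdot 10^{-5}$)
$S = -3$ ($S = - 3 \left(-26 + 27\right)^{2} = - 3 \cdot 1^{2} = \left(-3\right) 1 = -3$)
$\left(- B + 2269\right) + S = \left(\left(-1\right) \frac{1}{19062} + 2269\right) - 3 = \left(- \frac{1}{19062} + 2269\right) - 3 = \frac{43251677}{19062} - 3 = \frac{43194491}{19062}$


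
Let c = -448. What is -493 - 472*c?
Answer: 210963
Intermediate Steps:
-493 - 472*c = -493 - 472*(-448) = -493 + 211456 = 210963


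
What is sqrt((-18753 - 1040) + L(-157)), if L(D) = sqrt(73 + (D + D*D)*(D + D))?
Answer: sqrt(-19793 + I*sqrt(7690415)) ≈ 9.8318 + 141.03*I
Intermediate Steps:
L(D) = sqrt(73 + 2*D*(D + D**2)) (L(D) = sqrt(73 + (D + D**2)*(2*D)) = sqrt(73 + 2*D*(D + D**2)))
sqrt((-18753 - 1040) + L(-157)) = sqrt((-18753 - 1040) + sqrt(73 + 2*(-157)**2 + 2*(-157)**3)) = sqrt(-19793 + sqrt(73 + 2*24649 + 2*(-3869893))) = sqrt(-19793 + sqrt(73 + 49298 - 7739786)) = sqrt(-19793 + sqrt(-7690415)) = sqrt(-19793 + I*sqrt(7690415))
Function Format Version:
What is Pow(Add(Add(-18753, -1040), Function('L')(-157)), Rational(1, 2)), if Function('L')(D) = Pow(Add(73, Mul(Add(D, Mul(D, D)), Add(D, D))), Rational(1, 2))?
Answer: Pow(Add(-19793, Mul(I, Pow(7690415, Rational(1, 2)))), Rational(1, 2)) ≈ Add(9.8318, Mul(141.03, I))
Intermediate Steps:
Function('L')(D) = Pow(Add(73, Mul(2, D, Add(D, Pow(D, 2)))), Rational(1, 2)) (Function('L')(D) = Pow(Add(73, Mul(Add(D, Pow(D, 2)), Mul(2, D))), Rational(1, 2)) = Pow(Add(73, Mul(2, D, Add(D, Pow(D, 2)))), Rational(1, 2)))
Pow(Add(Add(-18753, -1040), Function('L')(-157)), Rational(1, 2)) = Pow(Add(Add(-18753, -1040), Pow(Add(73, Mul(2, Pow(-157, 2)), Mul(2, Pow(-157, 3))), Rational(1, 2))), Rational(1, 2)) = Pow(Add(-19793, Pow(Add(73, Mul(2, 24649), Mul(2, -3869893)), Rational(1, 2))), Rational(1, 2)) = Pow(Add(-19793, Pow(Add(73, 49298, -7739786), Rational(1, 2))), Rational(1, 2)) = Pow(Add(-19793, Pow(-7690415, Rational(1, 2))), Rational(1, 2)) = Pow(Add(-19793, Mul(I, Pow(7690415, Rational(1, 2)))), Rational(1, 2))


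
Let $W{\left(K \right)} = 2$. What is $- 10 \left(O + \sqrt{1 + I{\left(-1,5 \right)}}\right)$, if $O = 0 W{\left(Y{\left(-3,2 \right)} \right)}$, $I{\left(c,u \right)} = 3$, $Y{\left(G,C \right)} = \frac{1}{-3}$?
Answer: $-20$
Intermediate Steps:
$Y{\left(G,C \right)} = - \frac{1}{3}$
$O = 0$ ($O = 0 \cdot 2 = 0$)
$- 10 \left(O + \sqrt{1 + I{\left(-1,5 \right)}}\right) = - 10 \left(0 + \sqrt{1 + 3}\right) = - 10 \left(0 + \sqrt{4}\right) = - 10 \left(0 + 2\right) = \left(-10\right) 2 = -20$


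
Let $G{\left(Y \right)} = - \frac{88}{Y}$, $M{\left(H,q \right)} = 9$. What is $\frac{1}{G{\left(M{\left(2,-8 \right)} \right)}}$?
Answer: $- \frac{9}{88} \approx -0.10227$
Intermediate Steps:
$\frac{1}{G{\left(M{\left(2,-8 \right)} \right)}} = \frac{1}{\left(-88\right) \frac{1}{9}} = \frac{1}{- \frac{88}{9}} = - \frac{9}{88}$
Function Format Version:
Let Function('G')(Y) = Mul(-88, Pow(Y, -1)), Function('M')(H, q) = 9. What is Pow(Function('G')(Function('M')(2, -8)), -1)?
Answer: Rational(-9, 88) ≈ -0.10227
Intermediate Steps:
Pow(Function('G')(Function('M')(2, -8)), -1) = Pow(Mul(-88, Pow(9, -1)), -1) = Pow(Mul(-88, Rational(1, 9)), -1) = Pow(Rational(-88, 9), -1) = Rational(-9, 88)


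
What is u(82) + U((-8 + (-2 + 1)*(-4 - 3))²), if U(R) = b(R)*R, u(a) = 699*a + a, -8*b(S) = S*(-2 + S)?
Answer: 459201/8 ≈ 57400.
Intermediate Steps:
b(S) = -S*(-2 + S)/8
u(a) = 700*a
U(R) = R²*(2 - R)/8 (U(R) = (R*(2 - R)/8)*R = R²*(2 - R)/8)
u(82) + U((-8 + (-2 + 1)*(-4 - 3))²) = 700*82 + ((-8 + (-2 + 1)*(-4 - 3))²)²*(2 - (-8 + (-2 + 1)*(-4 - 3))²)/8 = 57400 + ((-8 - 1*(-7))²)²*(2 - (-8 - 1*(-7))²)/8 = 57400 + ((-8 + 7)²)²*(2 - (-8 + 7)²)/8 = 57400 + ((-1)²)²*(2 - 1*(-1)²)/8 = 57400 + (⅛)*1²*(2 - 1*1) = 57400 + (⅛)*1*(2 - 1) = 57400 + (⅛)*1*1 = 57400 + ⅛ = 459201/8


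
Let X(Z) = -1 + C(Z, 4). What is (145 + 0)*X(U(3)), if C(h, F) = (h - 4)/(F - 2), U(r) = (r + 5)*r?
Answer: 1305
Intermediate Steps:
U(r) = r*(5 + r) (U(r) = (5 + r)*r = r*(5 + r))
C(h, F) = (-4 + h)/(-2 + F)
X(Z) = -3 + Z/2 (X(Z) = -1 + (-4 + Z)/(-2 + 4) = -1 + (-4 + Z)/2 = -1 + (-2 + Z/2) = -3 + Z/2)
(145 + 0)*X(U(3)) = (145 + 0)*(-3 + (3*(5 + 3))/2) = 145*(-3 + (3*8)/2) = 145*(-3 + (1/2)*24) = 145*(-3 + 12) = 145*9 = 1305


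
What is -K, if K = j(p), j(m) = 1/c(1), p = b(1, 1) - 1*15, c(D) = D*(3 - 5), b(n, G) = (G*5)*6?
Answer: ½ ≈ 0.50000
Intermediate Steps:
b(n, G) = 30*G (b(n, G) = (5*G)*6 = 30*G)
c(D) = -2*D (c(D) = D*(-2) = -2*D)
p = 15 (p = 30*1 - 1*15 = 30 - 15 = 15)
j(m) = -½ (j(m) = 1/(-2*1) = 1/(-2) = -½)
K = -½ ≈ -0.50000
-K = -1*(-½) = ½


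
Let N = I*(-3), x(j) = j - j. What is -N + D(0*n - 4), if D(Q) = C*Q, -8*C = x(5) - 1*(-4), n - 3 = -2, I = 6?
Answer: 20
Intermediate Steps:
n = 1 (n = 3 - 2 = 1)
x(j) = 0
C = -½ (C = -(0 - 1*(-4))/8 = -(0 + 4)/8 = -⅛*4 = -½ ≈ -0.50000)
N = -18 (N = 6*(-3) = -18)
D(Q) = -Q/2
-N + D(0*n - 4) = -1*(-18) - (0*1 - 4)/2 = 18 - (0 - 4)/2 = 18 - ½*(-4) = 18 + 2 = 20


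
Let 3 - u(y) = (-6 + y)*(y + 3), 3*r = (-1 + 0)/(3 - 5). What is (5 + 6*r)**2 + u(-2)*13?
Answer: 179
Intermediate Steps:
r = 1/6 (r = ((-1 + 0)/(3 - 5))/3 = (-1/(-2))/3 = (-1*(-1/2))/3 = (1/3)*(1/2) = 1/6 ≈ 0.16667)
u(y) = 3 - (-6 + y)*(3 + y) (u(y) = 3 - (-6 + y)*(y + 3) = 3 - (-6 + y)*(3 + y))
(5 + 6*r)**2 + u(-2)*13 = (5 + 6*(1/6))**2 + (21 - 1*(-2)**2 + 3*(-2))*13 = (5 + 1)**2 + (21 - 1*4 - 6)*13 = 6**2 + (21 - 4 - 6)*13 = 36 + 11*13 = 36 + 143 = 179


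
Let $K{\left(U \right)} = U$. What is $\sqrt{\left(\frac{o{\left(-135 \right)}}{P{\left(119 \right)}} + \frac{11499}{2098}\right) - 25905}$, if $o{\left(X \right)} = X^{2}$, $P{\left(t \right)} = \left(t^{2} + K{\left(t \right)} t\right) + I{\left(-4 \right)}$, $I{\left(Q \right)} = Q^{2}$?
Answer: $\frac{i \sqrt{635722793011905243}}{4954427} \approx 160.93 i$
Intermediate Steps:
$P{\left(t \right)} = 16 + 2 t^{2}$ ($P{\left(t \right)} = \left(t^{2} + t t\right) + \left(-4\right)^{2} = \left(t^{2} + t^{2}\right) + 16 = 2 t^{2} + 16 = 16 + 2 t^{2}$)
$\sqrt{\left(\frac{o{\left(-135 \right)}}{P{\left(119 \right)}} + \frac{11499}{2098}\right) - 25905} = \sqrt{\left(\frac{\left(-135\right)^{2}}{16 + 2 \cdot 119^{2}} + \frac{11499}{2098}\right) - 25905} = \sqrt{\left(\frac{18225}{16 + 2 \cdot 14161} + 11499 \cdot \frac{1}{2098}\right) - 25905} = \sqrt{\left(\frac{18225}{16 + 28322} + \frac{11499}{2098}\right) - 25905} = \sqrt{\left(\frac{18225}{28338} + \frac{11499}{2098}\right) - 25905} = \sqrt{\left(18225 \cdot \frac{1}{28338} + \frac{11499}{2098}\right) - 25905} = \sqrt{\left(\frac{6075}{9446} + \frac{11499}{2098}\right) - 25905} = \sqrt{\frac{30341226}{4954427} - 25905} = \sqrt{- \frac{128314090209}{4954427}} = \frac{i \sqrt{635722793011905243}}{4954427}$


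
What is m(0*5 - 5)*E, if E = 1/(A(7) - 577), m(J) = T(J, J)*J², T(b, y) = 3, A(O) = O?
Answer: -5/38 ≈ -0.13158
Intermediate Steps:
m(J) = 3*J²
E = -1/570 (E = 1/(7 - 577) = 1/(-570) = -1/570 ≈ -0.0017544)
m(0*5 - 5)*E = (3*(0*5 - 5)²)*(-1/570) = (3*(0 - 5)²)*(-1/570) = (3*(-5)²)*(-1/570) = (3*25)*(-1/570) = 75*(-1/570) = -5/38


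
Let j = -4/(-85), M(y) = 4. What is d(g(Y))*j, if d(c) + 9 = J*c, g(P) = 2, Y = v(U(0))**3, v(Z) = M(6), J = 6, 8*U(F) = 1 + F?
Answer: 12/85 ≈ 0.14118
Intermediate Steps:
U(F) = 1/8 + F/8 (U(F) = (1 + F)/8 = 1/8 + F/8)
v(Z) = 4
Y = 64 (Y = 4**3 = 64)
d(c) = -9 + 6*c
j = 4/85 (j = -4*(-1/85) = 4/85 ≈ 0.047059)
d(g(Y))*j = (-9 + 6*2)*(4/85) = (-9 + 12)*(4/85) = 3*(4/85) = 12/85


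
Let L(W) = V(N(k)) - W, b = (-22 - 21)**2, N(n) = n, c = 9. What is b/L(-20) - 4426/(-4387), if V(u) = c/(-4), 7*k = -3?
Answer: 32760498/311477 ≈ 105.18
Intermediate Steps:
k = -3/7 (k = (1/7)*(-3) = -3/7 ≈ -0.42857)
V(u) = -9/4 (V(u) = 9/(-4) = 9*(-1/4) = -9/4)
b = 1849 (b = (-43)**2 = 1849)
L(W) = -9/4 - W
b/L(-20) - 4426/(-4387) = 1849/(-9/4 - 1*(-20)) - 4426/(-4387) = 1849/(-9/4 + 20) - 4426*(-1/4387) = 1849/(71/4) + 4426/4387 = 1849*(4/71) + 4426/4387 = 7396/71 + 4426/4387 = 32760498/311477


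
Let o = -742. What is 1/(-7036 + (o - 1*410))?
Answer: -1/8188 ≈ -0.00012213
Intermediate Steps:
1/(-7036 + (o - 1*410)) = 1/(-7036 + (-742 - 1*410)) = 1/(-7036 + (-742 - 410)) = 1/(-7036 - 1152) = 1/(-8188) = -1/8188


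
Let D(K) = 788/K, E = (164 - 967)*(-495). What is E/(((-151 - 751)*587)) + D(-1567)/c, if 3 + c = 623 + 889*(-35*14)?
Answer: -12315318954979/16404773085110 ≈ -0.75072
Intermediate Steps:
E = 397485 (E = -803*(-495) = 397485)
c = -434990 (c = -3 + (623 + 889*(-35*14)) = -3 + (623 + 889*(-490)) = -3 + (623 - 435610) = -3 - 434987 = -434990)
E/(((-151 - 751)*587)) + D(-1567)/c = 397485/(((-151 - 751)*587)) + (788/(-1567))/(-434990) = 397485/((-902*587)) + (788*(-1/1567))*(-1/434990) = 397485/(-529474) - 788/1567*(-1/434990) = 397485*(-1/529474) + 394/340814665 = -36135/48134 + 394/340814665 = -12315318954979/16404773085110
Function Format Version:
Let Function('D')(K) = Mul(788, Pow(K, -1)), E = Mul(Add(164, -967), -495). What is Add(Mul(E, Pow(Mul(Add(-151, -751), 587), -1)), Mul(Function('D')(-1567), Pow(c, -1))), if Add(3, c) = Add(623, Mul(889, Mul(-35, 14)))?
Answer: Rational(-12315318954979, 16404773085110) ≈ -0.75072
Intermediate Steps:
E = 397485 (E = Mul(-803, -495) = 397485)
c = -434990 (c = Add(-3, Add(623, Mul(889, Mul(-35, 14)))) = Add(-3, Add(623, Mul(889, -490))) = Add(-3, Add(623, -435610)) = Add(-3, -434987) = -434990)
Add(Mul(E, Pow(Mul(Add(-151, -751), 587), -1)), Mul(Function('D')(-1567), Pow(c, -1))) = Add(Mul(397485, Pow(Mul(Add(-151, -751), 587), -1)), Mul(Mul(788, Pow(-1567, -1)), Pow(-434990, -1))) = Add(Mul(397485, Pow(Mul(-902, 587), -1)), Mul(Mul(788, Rational(-1, 1567)), Rational(-1, 434990))) = Add(Mul(397485, Pow(-529474, -1)), Mul(Rational(-788, 1567), Rational(-1, 434990))) = Add(Mul(397485, Rational(-1, 529474)), Rational(394, 340814665)) = Add(Rational(-36135, 48134), Rational(394, 340814665)) = Rational(-12315318954979, 16404773085110)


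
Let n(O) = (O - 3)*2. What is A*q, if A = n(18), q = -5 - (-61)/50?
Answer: -567/5 ≈ -113.40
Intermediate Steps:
q = -189/50 (q = -5 - (-61)/50 = -5 - 1*(-61/50) = -5 + 61/50 = -189/50 ≈ -3.7800)
n(O) = -6 + 2*O (n(O) = (-3 + O)*2 = -6 + 2*O)
A = 30 (A = -6 + 2*18 = -6 + 36 = 30)
A*q = 30*(-189/50) = -567/5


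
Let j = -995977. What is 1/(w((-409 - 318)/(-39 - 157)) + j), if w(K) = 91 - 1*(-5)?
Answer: -1/995881 ≈ -1.0041e-6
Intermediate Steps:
w(K) = 96 (w(K) = 91 + 5 = 96)
1/(w((-409 - 318)/(-39 - 157)) + j) = 1/(96 - 995977) = 1/(-995881) = -1/995881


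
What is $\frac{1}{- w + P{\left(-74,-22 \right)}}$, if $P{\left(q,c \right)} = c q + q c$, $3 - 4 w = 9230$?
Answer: $\frac{4}{22251} \approx 0.00017977$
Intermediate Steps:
$w = - \frac{9227}{4}$ ($w = \frac{3}{4} - \frac{4615}{2} = - \frac{9227}{4} \approx -2306.8$)
$P{\left(q,c \right)} = 2 c q$ ($P{\left(q,c \right)} = c q + c q = 2 c q$)
$\frac{1}{- w + P{\left(-74,-22 \right)}} = \frac{1}{\left(-1\right) \left(- \frac{9227}{4}\right) + 2 \left(-22\right) \left(-74\right)} = \frac{1}{\frac{9227}{4} + 3256} = \frac{1}{\frac{22251}{4}} = \frac{4}{22251}$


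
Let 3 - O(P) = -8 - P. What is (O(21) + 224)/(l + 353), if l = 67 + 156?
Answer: 4/9 ≈ 0.44444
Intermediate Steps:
O(P) = 11 + P (O(P) = 3 - (-8 - P) = 3 + (8 + P) = 11 + P)
l = 223
(O(21) + 224)/(l + 353) = ((11 + 21) + 224)/(223 + 353) = (32 + 224)/576 = 256*(1/576) = 4/9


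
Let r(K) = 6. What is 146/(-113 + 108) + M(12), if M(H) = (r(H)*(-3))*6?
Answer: -686/5 ≈ -137.20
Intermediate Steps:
M(H) = -108 (M(H) = (6*(-3))*6 = -18*6 = -108)
146/(-113 + 108) + M(12) = 146/(-113 + 108) - 108 = 146/(-5) - 108 = 146*(-⅕) - 108 = -146/5 - 108 = -686/5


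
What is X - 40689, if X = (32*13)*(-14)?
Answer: -46513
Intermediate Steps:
X = -5824 (X = 416*(-14) = -5824)
X - 40689 = -5824 - 40689 = -46513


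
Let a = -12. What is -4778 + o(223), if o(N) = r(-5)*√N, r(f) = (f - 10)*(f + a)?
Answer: -4778 + 255*√223 ≈ -970.04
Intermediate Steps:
r(f) = (-12 + f)*(-10 + f) (r(f) = (f - 10)*(f - 12) = (-10 + f)*(-12 + f) = (-12 + f)*(-10 + f))
o(N) = 255*√N (o(N) = (120 + (-5)² - 22*(-5))*√N = (120 + 25 + 110)*√N = 255*√N)
-4778 + o(223) = -4778 + 255*√223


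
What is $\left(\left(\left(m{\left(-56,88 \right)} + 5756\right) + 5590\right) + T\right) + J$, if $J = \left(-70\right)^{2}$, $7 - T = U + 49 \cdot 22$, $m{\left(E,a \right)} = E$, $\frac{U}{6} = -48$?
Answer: $15407$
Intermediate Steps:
$U = -288$ ($U = 6 \left(-48\right) = -288$)
$T = -783$ ($T = 7 - \left(-288 + 49 \cdot 22\right) = 7 - \left(-288 + 1078\right) = 7 - 790 = -783$)
$J = 4900$
$\left(\left(\left(m{\left(-56,88 \right)} + 5756\right) + 5590\right) + T\right) + J = \left(\left(\left(-56 + 5756\right) + 5590\right) - 783\right) + 4900 = \left(\left(5700 + 5590\right) - 783\right) + 4900 = \left(11290 - 783\right) + 4900 = 10507 + 4900 = 15407$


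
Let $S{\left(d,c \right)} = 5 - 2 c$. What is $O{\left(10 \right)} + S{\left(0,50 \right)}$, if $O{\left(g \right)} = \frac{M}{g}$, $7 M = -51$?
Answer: $- \frac{6701}{70} \approx -95.729$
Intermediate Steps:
$M = - \frac{51}{7}$ ($M = \frac{1}{7} \left(-51\right) = - \frac{51}{7} \approx -7.2857$)
$O{\left(g \right)} = - \frac{51}{7 g}$
$O{\left(10 \right)} + S{\left(0,50 \right)} = - \frac{51}{7 \cdot 10} + \left(5 - 100\right) = \left(- \frac{51}{7}\right) \frac{1}{10} + \left(5 - 100\right) = - \frac{51}{70} - 95 = - \frac{6701}{70}$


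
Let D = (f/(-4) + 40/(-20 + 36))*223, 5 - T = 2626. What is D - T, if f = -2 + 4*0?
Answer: 3290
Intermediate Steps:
T = -2621 (T = 5 - 1*2626 = 5 - 2626 = -2621)
f = -2 (f = -2 + 0 = -2)
D = 669 (D = (-2/(-4) + 40/(-20 + 36))*223 = (-2*(-¼) + 40/16)*223 = (½ + 40*(1/16))*223 = (½ + 5/2)*223 = 3*223 = 669)
D - T = 669 - 1*(-2621) = 669 + 2621 = 3290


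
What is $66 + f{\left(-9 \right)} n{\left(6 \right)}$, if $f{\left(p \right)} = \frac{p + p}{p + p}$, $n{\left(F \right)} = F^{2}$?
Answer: $102$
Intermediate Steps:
$f{\left(p \right)} = 1$ ($f{\left(p \right)} = \frac{2 p}{2 p} = 2 p \frac{1}{2 p} = 1$)
$66 + f{\left(-9 \right)} n{\left(6 \right)} = 66 + 1 \cdot 6^{2} = 66 + 1 \cdot 36 = 66 + 36 = 102$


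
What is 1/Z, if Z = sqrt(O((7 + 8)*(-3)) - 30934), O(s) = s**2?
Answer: -I*sqrt(28909)/28909 ≈ -0.0058814*I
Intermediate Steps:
Z = I*sqrt(28909) (Z = sqrt(((7 + 8)*(-3))**2 - 30934) = sqrt((15*(-3))**2 - 30934) = sqrt((-45)**2 - 30934) = sqrt(2025 - 30934) = sqrt(-28909) = I*sqrt(28909) ≈ 170.03*I)
1/Z = 1/(I*sqrt(28909)) = -I*sqrt(28909)/28909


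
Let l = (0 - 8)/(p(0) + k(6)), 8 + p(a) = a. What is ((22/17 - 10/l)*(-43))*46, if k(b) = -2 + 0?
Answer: 376809/17 ≈ 22165.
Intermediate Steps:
p(a) = -8 + a
k(b) = -2
l = 4/5 (l = (0 - 8)/((-8 + 0) - 2) = -8/(-8 - 2) = -8/(-10) = -8*(-1/10) = 4/5 ≈ 0.80000)
((22/17 - 10/l)*(-43))*46 = ((22/17 - 10/4/5)*(-43))*46 = ((22*(1/17) - 10*5/4)*(-43))*46 = ((22/17 - 25/2)*(-43))*46 = -381/34*(-43)*46 = (16383/34)*46 = 376809/17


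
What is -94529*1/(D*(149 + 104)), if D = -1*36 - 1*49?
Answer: 94529/21505 ≈ 4.3957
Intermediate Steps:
D = -85 (D = -36 - 49 = -85)
-94529*1/(D*(149 + 104)) = -94529*(-1/(85*(149 + 104))) = -94529/((-85*253)) = -94529/(-21505) = -94529*(-1/21505) = 94529/21505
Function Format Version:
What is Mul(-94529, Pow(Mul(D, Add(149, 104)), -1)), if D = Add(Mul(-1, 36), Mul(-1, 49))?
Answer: Rational(94529, 21505) ≈ 4.3957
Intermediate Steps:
D = -85 (D = Add(-36, -49) = -85)
Mul(-94529, Pow(Mul(D, Add(149, 104)), -1)) = Mul(-94529, Pow(Mul(-85, Add(149, 104)), -1)) = Mul(-94529, Pow(Mul(-85, 253), -1)) = Mul(-94529, Pow(-21505, -1)) = Mul(-94529, Rational(-1, 21505)) = Rational(94529, 21505)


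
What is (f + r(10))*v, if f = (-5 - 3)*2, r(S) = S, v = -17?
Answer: 102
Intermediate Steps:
f = -16 (f = -8*2 = -16)
(f + r(10))*v = (-16 + 10)*(-17) = -6*(-17) = 102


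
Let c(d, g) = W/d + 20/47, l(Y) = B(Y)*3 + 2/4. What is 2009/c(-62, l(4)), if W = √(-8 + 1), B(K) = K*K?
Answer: 7259240240/1553063 + 275148622*I*√7/1553063 ≈ 4674.1 + 468.73*I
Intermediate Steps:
B(K) = K²
W = I*√7 (W = √(-7) = I*√7 ≈ 2.6458*I)
l(Y) = ½ + 3*Y² (l(Y) = Y²*3 + 2/4 = 3*Y² + 2*(¼) = 3*Y² + ½ = ½ + 3*Y²)
c(d, g) = 20/47 + I*√7/d (c(d, g) = (I*√7)/d + 20/47 = I*√7/d + 20*(1/47) = I*√7/d + 20/47 = 20/47 + I*√7/d)
2009/c(-62, l(4)) = 2009/(20/47 + I*√7/(-62)) = 2009/(20/47 + I*√7*(-1/62)) = 2009/(20/47 - I*√7/62)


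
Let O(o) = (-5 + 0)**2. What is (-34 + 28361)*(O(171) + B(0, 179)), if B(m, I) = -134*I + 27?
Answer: -677978418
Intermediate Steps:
B(m, I) = 27 - 134*I
O(o) = 25 (O(o) = (-5)**2 = 25)
(-34 + 28361)*(O(171) + B(0, 179)) = (-34 + 28361)*(25 + (27 - 134*179)) = 28327*(25 + (27 - 23986)) = 28327*(25 - 23959) = 28327*(-23934) = -677978418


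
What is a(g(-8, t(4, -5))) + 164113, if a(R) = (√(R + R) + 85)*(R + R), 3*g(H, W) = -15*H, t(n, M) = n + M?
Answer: 170913 + 320*√5 ≈ 1.7163e+5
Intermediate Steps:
t(n, M) = M + n
g(H, W) = -5*H (g(H, W) = (-15*H)/3 = -5*H)
a(R) = 2*R*(85 + √2*√R) (a(R) = (√(2*R) + 85)*(2*R) = (√2*√R + 85)*(2*R) = (85 + √2*√R)*(2*R) = 2*R*(85 + √2*√R))
a(g(-8, t(4, -5))) + 164113 = (170*(-5*(-8)) + 2*√2*(-5*(-8))^(3/2)) + 164113 = (170*40 + 2*√2*40^(3/2)) + 164113 = (6800 + 2*√2*(80*√10)) + 164113 = (6800 + 320*√5) + 164113 = 170913 + 320*√5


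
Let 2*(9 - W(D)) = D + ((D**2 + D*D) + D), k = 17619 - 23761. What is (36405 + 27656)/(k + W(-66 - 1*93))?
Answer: -1363/665 ≈ -2.0496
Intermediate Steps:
k = -6142
W(D) = 9 - D - D**2 (W(D) = 9 - (D + ((D**2 + D*D) + D))/2 = 9 - (D + ((D**2 + D**2) + D))/2 = 9 - (D + (2*D**2 + D))/2 = 9 - (D + (D + 2*D**2))/2 = 9 - (2*D + 2*D**2)/2 = 9 + (-D - D**2) = 9 - D - D**2)
(36405 + 27656)/(k + W(-66 - 1*93)) = (36405 + 27656)/(-6142 + (9 - (-66 - 1*93) - (-66 - 1*93)**2)) = 64061/(-6142 + (9 - (-66 - 93) - (-66 - 93)**2)) = 64061/(-6142 + (9 - 1*(-159) - 1*(-159)**2)) = 64061/(-6142 + (9 + 159 - 1*25281)) = 64061/(-6142 + (9 + 159 - 25281)) = 64061/(-6142 - 25113) = 64061/(-31255) = 64061*(-1/31255) = -1363/665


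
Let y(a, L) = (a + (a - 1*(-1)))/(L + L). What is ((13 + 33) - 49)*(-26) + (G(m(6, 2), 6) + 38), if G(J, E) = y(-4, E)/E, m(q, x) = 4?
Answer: 8345/72 ≈ 115.90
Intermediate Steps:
y(a, L) = (1 + 2*a)/(2*L) (y(a, L) = (a + (a + 1))/((2*L)) = (a + (1 + a))*(1/(2*L)) = (1 + 2*a)*(1/(2*L)) = (1 + 2*a)/(2*L))
G(J, E) = -7/(2*E²) (G(J, E) = ((½ - 4)/E)/E = (-7/2/E)/E = (-7/(2*E))/E = -7/(2*E²))
((13 + 33) - 49)*(-26) + (G(m(6, 2), 6) + 38) = ((13 + 33) - 49)*(-26) + (-7/2/6² + 38) = (46 - 49)*(-26) + (-7/2*1/36 + 38) = -3*(-26) + (-7/72 + 38) = 78 + 2729/72 = 8345/72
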